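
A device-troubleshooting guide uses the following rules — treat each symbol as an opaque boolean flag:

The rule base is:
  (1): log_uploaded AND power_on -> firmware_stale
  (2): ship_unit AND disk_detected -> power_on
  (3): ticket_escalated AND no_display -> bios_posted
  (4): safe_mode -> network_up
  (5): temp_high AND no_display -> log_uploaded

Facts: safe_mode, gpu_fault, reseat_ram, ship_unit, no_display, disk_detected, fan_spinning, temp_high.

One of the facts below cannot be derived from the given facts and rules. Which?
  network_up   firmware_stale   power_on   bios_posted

Round 1: (2) [ship_unit AND disk_detected -> power_on]; (4) [safe_mode -> network_up]; (5) [temp_high AND no_display -> log_uploaded]. New: power_on, network_up, log_uploaded.
Round 2: (1) [log_uploaded AND power_on -> firmware_stale]. New: firmware_stale.
Derived: network_up (round 1), firmware_stale (round 2), power_on (round 1). bios_posted never appears in any round.

bios_posted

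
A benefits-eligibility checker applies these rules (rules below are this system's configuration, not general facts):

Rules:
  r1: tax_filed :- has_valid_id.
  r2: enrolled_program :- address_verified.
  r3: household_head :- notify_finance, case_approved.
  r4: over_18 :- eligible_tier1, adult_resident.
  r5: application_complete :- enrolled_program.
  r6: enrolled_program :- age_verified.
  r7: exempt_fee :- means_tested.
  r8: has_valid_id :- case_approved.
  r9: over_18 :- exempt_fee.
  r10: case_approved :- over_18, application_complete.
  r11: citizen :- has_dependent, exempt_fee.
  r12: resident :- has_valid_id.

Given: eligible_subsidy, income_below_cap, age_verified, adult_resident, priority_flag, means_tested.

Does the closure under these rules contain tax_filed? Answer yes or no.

Round 1: r6 [enrolled_program :- age_verified.]; r7 [exempt_fee :- means_tested.]. Adds enrolled_program, exempt_fee.
Round 2: r5 [application_complete :- enrolled_program.]; r9 [over_18 :- exempt_fee.]. Adds application_complete, over_18.
Round 3: r10 [case_approved :- over_18, application_complete.]. Adds case_approved.
Round 4: r8 [has_valid_id :- case_approved.]. Adds has_valid_id.
Round 5: r1 [tax_filed :- has_valid_id.]; r12 [resident :- has_valid_id.]. Adds tax_filed, resident.
tax_filed appears in round 5, so it is derivable.

yes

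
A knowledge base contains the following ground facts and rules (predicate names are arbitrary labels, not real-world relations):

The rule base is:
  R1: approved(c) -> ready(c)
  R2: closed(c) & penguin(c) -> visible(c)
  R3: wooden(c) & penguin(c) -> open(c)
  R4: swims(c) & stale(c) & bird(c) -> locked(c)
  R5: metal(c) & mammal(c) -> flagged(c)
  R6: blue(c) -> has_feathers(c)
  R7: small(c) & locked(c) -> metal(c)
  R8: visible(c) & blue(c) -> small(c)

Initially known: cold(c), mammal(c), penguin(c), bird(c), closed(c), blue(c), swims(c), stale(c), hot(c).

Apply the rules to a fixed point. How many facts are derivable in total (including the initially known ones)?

15

Round 1 — R2, R4, R6, derive visible(c), locked(c), has_feathers(c).
Round 2 — R8, derive small(c).
Round 3 — R7, derive metal(c).
Round 4 — R5, derive flagged(c).
Closure: {bird(c), blue(c), closed(c), cold(c), flagged(c), has_feathers(c), hot(c), locked(c), mammal(c), metal(c), penguin(c), small(c), stale(c), swims(c), visible(c)} — 15 facts.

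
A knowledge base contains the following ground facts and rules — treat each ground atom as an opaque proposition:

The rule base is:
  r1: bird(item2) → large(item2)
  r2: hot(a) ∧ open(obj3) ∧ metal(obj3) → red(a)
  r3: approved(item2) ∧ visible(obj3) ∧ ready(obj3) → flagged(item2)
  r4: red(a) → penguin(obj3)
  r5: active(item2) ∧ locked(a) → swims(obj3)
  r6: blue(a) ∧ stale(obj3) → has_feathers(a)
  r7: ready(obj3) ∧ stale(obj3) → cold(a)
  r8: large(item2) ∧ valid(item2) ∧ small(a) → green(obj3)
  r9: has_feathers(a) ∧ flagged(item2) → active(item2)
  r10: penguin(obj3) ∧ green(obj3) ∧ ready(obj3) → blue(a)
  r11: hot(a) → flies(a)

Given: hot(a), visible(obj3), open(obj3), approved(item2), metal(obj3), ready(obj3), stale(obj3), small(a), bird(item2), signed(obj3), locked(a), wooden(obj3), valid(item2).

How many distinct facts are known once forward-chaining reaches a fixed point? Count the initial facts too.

24

Round 1: r1 [bird(item2) → large(item2)]; r2 [hot(a) ∧ open(obj3) ∧ metal(obj3) → red(a)]; r3 [approved(item2) ∧ visible(obj3) ∧ ready(obj3) → flagged(item2)]; r7 [ready(obj3) ∧ stale(obj3) → cold(a)]; r11 [hot(a) → flies(a)]. Adds large(item2), red(a), flagged(item2), cold(a), flies(a).
Round 2: r4 [red(a) → penguin(obj3)]; r8 [large(item2) ∧ valid(item2) ∧ small(a) → green(obj3)]. Adds penguin(obj3), green(obj3).
Round 3: r10 [penguin(obj3) ∧ green(obj3) ∧ ready(obj3) → blue(a)]. Adds blue(a).
Round 4: r6 [blue(a) ∧ stale(obj3) → has_feathers(a)]. Adds has_feathers(a).
Round 5: r9 [has_feathers(a) ∧ flagged(item2) → active(item2)]. Adds active(item2).
Round 6: r5 [active(item2) ∧ locked(a) → swims(obj3)]. Adds swims(obj3).
Closure: {active(item2), approved(item2), bird(item2), blue(a), cold(a), flagged(item2), flies(a), green(obj3), has_feathers(a), hot(a), large(item2), locked(a), metal(obj3), open(obj3), penguin(obj3), ready(obj3), red(a), signed(obj3), small(a), stale(obj3), swims(obj3), valid(item2), visible(obj3), wooden(obj3)} — 24 facts.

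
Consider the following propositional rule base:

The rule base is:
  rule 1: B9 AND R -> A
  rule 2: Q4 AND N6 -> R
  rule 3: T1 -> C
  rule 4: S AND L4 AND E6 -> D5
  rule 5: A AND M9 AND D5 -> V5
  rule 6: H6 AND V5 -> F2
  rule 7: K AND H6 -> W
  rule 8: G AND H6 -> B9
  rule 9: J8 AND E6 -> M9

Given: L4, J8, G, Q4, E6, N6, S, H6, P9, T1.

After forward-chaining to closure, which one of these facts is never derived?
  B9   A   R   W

W

Round 1: rule 2 [Q4 AND N6 -> R]; rule 3 [T1 -> C]; rule 4 [S AND L4 AND E6 -> D5]; rule 8 [G AND H6 -> B9]; rule 9 [J8 AND E6 -> M9]. Adds R, C, D5, B9, M9.
Round 2: rule 1 [B9 AND R -> A]. Adds A.
Round 3: rule 5 [A AND M9 AND D5 -> V5]. Adds V5.
Round 4: rule 6 [H6 AND V5 -> F2]. Adds F2.
Derived: B9 (round 1), A (round 2), R (round 1). W never appears in any round.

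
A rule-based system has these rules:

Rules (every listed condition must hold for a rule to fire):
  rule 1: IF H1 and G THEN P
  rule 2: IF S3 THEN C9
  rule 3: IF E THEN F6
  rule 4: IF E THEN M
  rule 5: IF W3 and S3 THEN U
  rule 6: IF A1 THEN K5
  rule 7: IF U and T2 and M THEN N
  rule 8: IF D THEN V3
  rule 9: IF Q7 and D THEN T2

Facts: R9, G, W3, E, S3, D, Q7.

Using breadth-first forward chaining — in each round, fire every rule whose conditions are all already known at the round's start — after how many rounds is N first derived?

2

Round 1 — rule 2, rule 3, rule 4, rule 5, rule 8, rule 9, derive C9, F6, M, U, V3, T2.
Round 2 — rule 7, derive N.
N first appears in round 2.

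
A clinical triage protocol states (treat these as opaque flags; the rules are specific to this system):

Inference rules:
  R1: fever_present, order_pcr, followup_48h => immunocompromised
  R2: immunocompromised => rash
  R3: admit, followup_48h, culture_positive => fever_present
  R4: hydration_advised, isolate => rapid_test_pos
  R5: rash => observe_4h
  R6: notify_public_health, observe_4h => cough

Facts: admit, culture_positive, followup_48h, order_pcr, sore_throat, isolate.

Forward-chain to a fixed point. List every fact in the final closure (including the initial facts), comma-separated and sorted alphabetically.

admit, culture_positive, fever_present, followup_48h, immunocompromised, isolate, observe_4h, order_pcr, rash, sore_throat

Round 1: R3 [admit, followup_48h, culture_positive => fever_present]. Adds fever_present.
Round 2: R1 [fever_present, order_pcr, followup_48h => immunocompromised]. Adds immunocompromised.
Round 3: R2 [immunocompromised => rash]. Adds rash.
Round 4: R5 [rash => observe_4h]. Adds observe_4h.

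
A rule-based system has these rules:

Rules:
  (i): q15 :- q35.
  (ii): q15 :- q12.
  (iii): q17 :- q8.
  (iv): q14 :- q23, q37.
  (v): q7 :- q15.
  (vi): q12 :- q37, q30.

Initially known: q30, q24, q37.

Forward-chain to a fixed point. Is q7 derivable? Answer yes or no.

yes

Round 1 — (vi), derive q12.
Round 2 — (ii), derive q15.
Round 3 — (v), derive q7.
q7 appears in round 3, so it is derivable.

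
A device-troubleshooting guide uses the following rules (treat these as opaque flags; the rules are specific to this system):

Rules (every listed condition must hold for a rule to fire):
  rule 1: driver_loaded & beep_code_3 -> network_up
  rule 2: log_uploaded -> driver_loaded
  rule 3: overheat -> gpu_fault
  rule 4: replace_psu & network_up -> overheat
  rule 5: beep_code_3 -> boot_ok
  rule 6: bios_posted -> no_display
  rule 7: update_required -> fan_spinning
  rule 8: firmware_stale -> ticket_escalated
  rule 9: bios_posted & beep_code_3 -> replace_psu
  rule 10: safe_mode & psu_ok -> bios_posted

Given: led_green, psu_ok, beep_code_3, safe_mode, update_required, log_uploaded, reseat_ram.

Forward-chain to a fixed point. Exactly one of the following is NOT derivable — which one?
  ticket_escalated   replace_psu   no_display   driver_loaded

ticket_escalated

Round 1 fires rule 2, rule 5, rule 7, rule 10, giving driver_loaded, boot_ok, fan_spinning, bios_posted.
Round 2 fires rule 1, rule 6, rule 9, giving network_up, no_display, replace_psu.
Round 3 fires rule 4, giving overheat.
Round 4 fires rule 3, giving gpu_fault.
Derived: no_display (round 2), replace_psu (round 2), driver_loaded (round 1). ticket_escalated never appears in any round.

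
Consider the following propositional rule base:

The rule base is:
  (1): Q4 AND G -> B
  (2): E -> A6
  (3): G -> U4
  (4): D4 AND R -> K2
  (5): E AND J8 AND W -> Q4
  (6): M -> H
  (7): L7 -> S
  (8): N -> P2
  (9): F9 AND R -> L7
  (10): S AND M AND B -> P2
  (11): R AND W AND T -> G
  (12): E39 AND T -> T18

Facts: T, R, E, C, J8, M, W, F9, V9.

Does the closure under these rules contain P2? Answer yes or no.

yes

Round 1 fires (2), (5), (6), (9), (11), giving A6, Q4, H, L7, G.
Round 2 fires (1), (3), (7), giving B, U4, S.
Round 3 fires (10), giving P2.
P2 appears in round 3, so it is derivable.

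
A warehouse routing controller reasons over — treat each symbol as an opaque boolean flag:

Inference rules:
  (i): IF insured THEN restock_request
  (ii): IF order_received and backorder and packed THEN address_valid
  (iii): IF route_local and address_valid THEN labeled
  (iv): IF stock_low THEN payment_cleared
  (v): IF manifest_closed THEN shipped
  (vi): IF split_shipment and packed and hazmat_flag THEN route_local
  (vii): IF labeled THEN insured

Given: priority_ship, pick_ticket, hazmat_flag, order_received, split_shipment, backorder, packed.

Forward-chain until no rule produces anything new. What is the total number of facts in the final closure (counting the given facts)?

12

Round 1 fires (ii), (vi), giving address_valid, route_local.
Round 2 fires (iii), giving labeled.
Round 3 fires (vii), giving insured.
Round 4 fires (i), giving restock_request.
Closure: {address_valid, backorder, hazmat_flag, insured, labeled, order_received, packed, pick_ticket, priority_ship, restock_request, route_local, split_shipment} — 12 facts.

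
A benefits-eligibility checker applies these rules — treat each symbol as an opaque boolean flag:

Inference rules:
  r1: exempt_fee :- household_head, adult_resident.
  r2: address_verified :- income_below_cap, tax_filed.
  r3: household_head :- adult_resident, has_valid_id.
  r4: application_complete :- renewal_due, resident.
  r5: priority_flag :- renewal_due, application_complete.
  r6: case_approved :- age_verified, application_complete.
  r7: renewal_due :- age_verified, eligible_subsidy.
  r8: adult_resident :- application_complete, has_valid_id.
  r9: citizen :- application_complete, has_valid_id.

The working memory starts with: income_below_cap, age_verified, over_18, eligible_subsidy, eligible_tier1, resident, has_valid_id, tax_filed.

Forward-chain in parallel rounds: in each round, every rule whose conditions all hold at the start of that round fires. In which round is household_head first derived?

Round 1 fires r2, r7, giving address_verified, renewal_due.
Round 2 fires r4, giving application_complete.
Round 3 fires r5, r6, r8, r9, giving priority_flag, case_approved, adult_resident, citizen.
Round 4 fires r3, giving household_head.
household_head first appears in round 4.

4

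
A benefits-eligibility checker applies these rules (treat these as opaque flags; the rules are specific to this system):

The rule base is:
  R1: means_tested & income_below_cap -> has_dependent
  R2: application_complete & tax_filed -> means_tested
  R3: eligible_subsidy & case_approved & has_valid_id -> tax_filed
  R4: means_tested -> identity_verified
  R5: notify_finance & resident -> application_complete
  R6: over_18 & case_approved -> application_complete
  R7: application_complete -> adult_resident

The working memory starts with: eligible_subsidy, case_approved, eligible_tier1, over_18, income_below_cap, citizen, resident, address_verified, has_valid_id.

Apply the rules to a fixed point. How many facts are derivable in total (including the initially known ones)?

Round 1 fires R3, R6, giving tax_filed, application_complete.
Round 2 fires R2, R7, giving means_tested, adult_resident.
Round 3 fires R1, R4, giving has_dependent, identity_verified.
Closure: {address_verified, adult_resident, application_complete, case_approved, citizen, eligible_subsidy, eligible_tier1, has_dependent, has_valid_id, identity_verified, income_below_cap, means_tested, over_18, resident, tax_filed} — 15 facts.

15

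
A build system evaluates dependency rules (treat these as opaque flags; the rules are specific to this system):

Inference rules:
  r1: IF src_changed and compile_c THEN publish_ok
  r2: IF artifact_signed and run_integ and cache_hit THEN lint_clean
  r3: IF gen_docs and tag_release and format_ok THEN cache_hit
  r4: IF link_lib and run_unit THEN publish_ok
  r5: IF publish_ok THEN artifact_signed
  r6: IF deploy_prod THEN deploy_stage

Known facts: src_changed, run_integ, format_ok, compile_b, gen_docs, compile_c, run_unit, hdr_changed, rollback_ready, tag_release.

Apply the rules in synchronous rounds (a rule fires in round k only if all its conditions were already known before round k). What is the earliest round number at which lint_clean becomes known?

3

Round 1: r1 [IF src_changed and compile_c THEN publish_ok]; r3 [IF gen_docs and tag_release and format_ok THEN cache_hit]. New: publish_ok, cache_hit.
Round 2: r5 [IF publish_ok THEN artifact_signed]. New: artifact_signed.
Round 3: r2 [IF artifact_signed and run_integ and cache_hit THEN lint_clean]. New: lint_clean.
lint_clean first appears in round 3.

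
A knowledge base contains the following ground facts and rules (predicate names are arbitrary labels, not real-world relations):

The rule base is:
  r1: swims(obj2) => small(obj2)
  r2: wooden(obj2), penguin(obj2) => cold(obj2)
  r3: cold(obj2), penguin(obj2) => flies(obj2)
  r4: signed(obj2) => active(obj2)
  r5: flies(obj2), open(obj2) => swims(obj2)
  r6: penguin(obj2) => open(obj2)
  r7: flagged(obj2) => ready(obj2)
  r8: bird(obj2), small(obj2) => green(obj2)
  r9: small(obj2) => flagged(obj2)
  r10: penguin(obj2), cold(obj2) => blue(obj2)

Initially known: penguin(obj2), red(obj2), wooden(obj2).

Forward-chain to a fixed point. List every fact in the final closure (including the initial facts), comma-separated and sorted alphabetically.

Round 1: r2 [wooden(obj2), penguin(obj2) => cold(obj2)]; r6 [penguin(obj2) => open(obj2)]. New: cold(obj2), open(obj2).
Round 2: r3 [cold(obj2), penguin(obj2) => flies(obj2)]; r10 [penguin(obj2), cold(obj2) => blue(obj2)]. New: flies(obj2), blue(obj2).
Round 3: r5 [flies(obj2), open(obj2) => swims(obj2)]. New: swims(obj2).
Round 4: r1 [swims(obj2) => small(obj2)]. New: small(obj2).
Round 5: r9 [small(obj2) => flagged(obj2)]. New: flagged(obj2).
Round 6: r7 [flagged(obj2) => ready(obj2)]. New: ready(obj2).

blue(obj2), cold(obj2), flagged(obj2), flies(obj2), open(obj2), penguin(obj2), ready(obj2), red(obj2), small(obj2), swims(obj2), wooden(obj2)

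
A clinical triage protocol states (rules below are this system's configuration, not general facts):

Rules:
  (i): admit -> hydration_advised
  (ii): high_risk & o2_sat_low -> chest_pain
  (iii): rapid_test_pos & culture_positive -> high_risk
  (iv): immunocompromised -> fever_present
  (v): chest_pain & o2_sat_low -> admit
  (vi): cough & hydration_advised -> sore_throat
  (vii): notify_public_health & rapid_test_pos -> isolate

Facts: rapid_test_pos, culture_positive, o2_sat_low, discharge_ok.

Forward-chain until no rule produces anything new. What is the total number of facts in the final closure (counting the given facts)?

Round 1 fires (iii), giving high_risk.
Round 2 fires (ii), giving chest_pain.
Round 3 fires (v), giving admit.
Round 4 fires (i), giving hydration_advised.
Closure: {admit, chest_pain, culture_positive, discharge_ok, high_risk, hydration_advised, o2_sat_low, rapid_test_pos} — 8 facts.

8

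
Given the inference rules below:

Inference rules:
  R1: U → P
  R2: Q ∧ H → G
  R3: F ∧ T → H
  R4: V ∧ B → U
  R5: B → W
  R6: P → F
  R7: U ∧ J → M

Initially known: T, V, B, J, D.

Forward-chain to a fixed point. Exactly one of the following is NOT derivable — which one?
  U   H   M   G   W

G

Round 1 fires R4, R5, giving U, W.
Round 2 fires R1, R7, giving P, M.
Round 3 fires R6, giving F.
Round 4 fires R3, giving H.
Derived: U (round 1), H (round 4), W (round 1), M (round 2). G never appears in any round.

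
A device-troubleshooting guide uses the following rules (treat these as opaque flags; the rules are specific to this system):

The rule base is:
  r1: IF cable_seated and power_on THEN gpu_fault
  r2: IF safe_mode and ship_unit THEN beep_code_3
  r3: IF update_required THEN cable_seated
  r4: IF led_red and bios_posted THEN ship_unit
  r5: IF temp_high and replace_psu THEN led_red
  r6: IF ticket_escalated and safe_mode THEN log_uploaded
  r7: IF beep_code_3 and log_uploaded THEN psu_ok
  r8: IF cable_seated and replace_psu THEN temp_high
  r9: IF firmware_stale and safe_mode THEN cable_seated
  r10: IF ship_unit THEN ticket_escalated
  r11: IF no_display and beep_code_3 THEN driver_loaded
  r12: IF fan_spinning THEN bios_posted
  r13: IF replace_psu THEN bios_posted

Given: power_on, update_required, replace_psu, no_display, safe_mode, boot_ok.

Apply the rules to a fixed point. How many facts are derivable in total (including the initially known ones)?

Round 1 — r3, r13, derive cable_seated, bios_posted.
Round 2 — r1, r8, derive gpu_fault, temp_high.
Round 3 — r5, derive led_red.
Round 4 — r4, derive ship_unit.
Round 5 — r2, r10, derive beep_code_3, ticket_escalated.
Round 6 — r6, r11, derive log_uploaded, driver_loaded.
Round 7 — r7, derive psu_ok.
Closure: {beep_code_3, bios_posted, boot_ok, cable_seated, driver_loaded, gpu_fault, led_red, log_uploaded, no_display, power_on, psu_ok, replace_psu, safe_mode, ship_unit, temp_high, ticket_escalated, update_required} — 17 facts.

17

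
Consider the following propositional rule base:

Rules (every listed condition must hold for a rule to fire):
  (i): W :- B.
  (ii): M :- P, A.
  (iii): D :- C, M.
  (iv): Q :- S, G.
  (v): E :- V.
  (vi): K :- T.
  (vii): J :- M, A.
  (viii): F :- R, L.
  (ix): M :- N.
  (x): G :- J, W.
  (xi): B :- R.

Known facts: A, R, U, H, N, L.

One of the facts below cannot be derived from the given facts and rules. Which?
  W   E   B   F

E

Round 1: (viii) [F :- R, L.]; (ix) [M :- N.]; (xi) [B :- R.]. Adds F, M, B.
Round 2: (i) [W :- B.]; (vii) [J :- M, A.]. Adds W, J.
Round 3: (x) [G :- J, W.]. Adds G.
Derived: W (round 2), F (round 1), B (round 1). E never appears in any round.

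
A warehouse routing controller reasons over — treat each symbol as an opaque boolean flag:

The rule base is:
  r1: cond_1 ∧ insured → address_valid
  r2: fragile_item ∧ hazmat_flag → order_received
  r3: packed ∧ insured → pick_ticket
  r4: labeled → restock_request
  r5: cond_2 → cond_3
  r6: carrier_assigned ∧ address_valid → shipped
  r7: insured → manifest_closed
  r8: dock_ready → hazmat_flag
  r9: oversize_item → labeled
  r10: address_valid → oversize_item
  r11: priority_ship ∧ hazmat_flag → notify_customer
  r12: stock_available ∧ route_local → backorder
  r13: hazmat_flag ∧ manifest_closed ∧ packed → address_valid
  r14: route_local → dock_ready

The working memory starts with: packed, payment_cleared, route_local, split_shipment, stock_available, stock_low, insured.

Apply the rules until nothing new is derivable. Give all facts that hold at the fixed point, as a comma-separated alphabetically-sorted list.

address_valid, backorder, dock_ready, hazmat_flag, insured, labeled, manifest_closed, oversize_item, packed, payment_cleared, pick_ticket, restock_request, route_local, split_shipment, stock_available, stock_low

Round 1 fires r3, r7, r12, r14, giving pick_ticket, manifest_closed, backorder, dock_ready.
Round 2 fires r8, giving hazmat_flag.
Round 3 fires r13, giving address_valid.
Round 4 fires r10, giving oversize_item.
Round 5 fires r9, giving labeled.
Round 6 fires r4, giving restock_request.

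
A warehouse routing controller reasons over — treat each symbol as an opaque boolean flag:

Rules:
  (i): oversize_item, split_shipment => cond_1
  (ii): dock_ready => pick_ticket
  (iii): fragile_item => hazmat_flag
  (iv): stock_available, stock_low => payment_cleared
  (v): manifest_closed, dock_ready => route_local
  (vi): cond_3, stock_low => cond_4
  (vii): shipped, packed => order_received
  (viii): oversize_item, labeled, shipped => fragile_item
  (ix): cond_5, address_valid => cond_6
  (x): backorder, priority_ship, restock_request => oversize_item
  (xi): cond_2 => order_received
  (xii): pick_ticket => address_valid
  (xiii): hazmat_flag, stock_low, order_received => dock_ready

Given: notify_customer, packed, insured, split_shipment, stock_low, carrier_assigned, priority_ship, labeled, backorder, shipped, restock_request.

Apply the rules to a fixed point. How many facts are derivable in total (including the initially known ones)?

19

Round 1: (vii) [shipped, packed => order_received]; (x) [backorder, priority_ship, restock_request => oversize_item]. New: order_received, oversize_item.
Round 2: (i) [oversize_item, split_shipment => cond_1]; (viii) [oversize_item, labeled, shipped => fragile_item]. New: cond_1, fragile_item.
Round 3: (iii) [fragile_item => hazmat_flag]. New: hazmat_flag.
Round 4: (xiii) [hazmat_flag, stock_low, order_received => dock_ready]. New: dock_ready.
Round 5: (ii) [dock_ready => pick_ticket]. New: pick_ticket.
Round 6: (xii) [pick_ticket => address_valid]. New: address_valid.
Closure: {address_valid, backorder, carrier_assigned, cond_1, dock_ready, fragile_item, hazmat_flag, insured, labeled, notify_customer, order_received, oversize_item, packed, pick_ticket, priority_ship, restock_request, shipped, split_shipment, stock_low} — 19 facts.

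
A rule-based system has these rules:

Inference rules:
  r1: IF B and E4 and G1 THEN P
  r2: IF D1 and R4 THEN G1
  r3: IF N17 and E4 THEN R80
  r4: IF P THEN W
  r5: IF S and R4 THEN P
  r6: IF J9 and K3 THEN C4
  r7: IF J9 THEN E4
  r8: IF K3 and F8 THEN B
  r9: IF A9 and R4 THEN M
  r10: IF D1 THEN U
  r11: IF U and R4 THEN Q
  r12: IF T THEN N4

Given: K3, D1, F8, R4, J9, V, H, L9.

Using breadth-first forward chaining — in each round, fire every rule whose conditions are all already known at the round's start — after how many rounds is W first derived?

[1] r2 [IF D1 and R4 THEN G1]; r6 [IF J9 and K3 THEN C4]; r7 [IF J9 THEN E4]; r8 [IF K3 and F8 THEN B]; r10 [IF D1 THEN U]. ⇒ new: G1, C4, E4, B, U.
[2] r1 [IF B and E4 and G1 THEN P]; r11 [IF U and R4 THEN Q]. ⇒ new: P, Q.
[3] r4 [IF P THEN W]. ⇒ new: W.
W first appears in round 3.

3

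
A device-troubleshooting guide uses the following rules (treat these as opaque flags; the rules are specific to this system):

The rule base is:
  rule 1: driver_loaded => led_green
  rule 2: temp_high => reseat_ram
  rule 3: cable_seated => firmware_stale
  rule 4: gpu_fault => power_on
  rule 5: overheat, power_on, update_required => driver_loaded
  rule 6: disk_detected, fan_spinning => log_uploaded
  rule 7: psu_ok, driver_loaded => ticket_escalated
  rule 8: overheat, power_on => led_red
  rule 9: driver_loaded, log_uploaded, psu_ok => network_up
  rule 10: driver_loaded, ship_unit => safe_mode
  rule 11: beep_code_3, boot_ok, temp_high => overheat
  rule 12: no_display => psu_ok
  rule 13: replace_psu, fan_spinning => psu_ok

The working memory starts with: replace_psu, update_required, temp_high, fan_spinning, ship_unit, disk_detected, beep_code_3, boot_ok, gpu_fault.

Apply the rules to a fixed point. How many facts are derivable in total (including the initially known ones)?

20

Round 1: rule 2 [temp_high => reseat_ram]; rule 4 [gpu_fault => power_on]; rule 6 [disk_detected, fan_spinning => log_uploaded]; rule 11 [beep_code_3, boot_ok, temp_high => overheat]; rule 13 [replace_psu, fan_spinning => psu_ok]. New: reseat_ram, power_on, log_uploaded, overheat, psu_ok.
Round 2: rule 5 [overheat, power_on, update_required => driver_loaded]; rule 8 [overheat, power_on => led_red]. New: driver_loaded, led_red.
Round 3: rule 1 [driver_loaded => led_green]; rule 7 [psu_ok, driver_loaded => ticket_escalated]; rule 9 [driver_loaded, log_uploaded, psu_ok => network_up]; rule 10 [driver_loaded, ship_unit => safe_mode]. New: led_green, ticket_escalated, network_up, safe_mode.
Closure: {beep_code_3, boot_ok, disk_detected, driver_loaded, fan_spinning, gpu_fault, led_green, led_red, log_uploaded, network_up, overheat, power_on, psu_ok, replace_psu, reseat_ram, safe_mode, ship_unit, temp_high, ticket_escalated, update_required} — 20 facts.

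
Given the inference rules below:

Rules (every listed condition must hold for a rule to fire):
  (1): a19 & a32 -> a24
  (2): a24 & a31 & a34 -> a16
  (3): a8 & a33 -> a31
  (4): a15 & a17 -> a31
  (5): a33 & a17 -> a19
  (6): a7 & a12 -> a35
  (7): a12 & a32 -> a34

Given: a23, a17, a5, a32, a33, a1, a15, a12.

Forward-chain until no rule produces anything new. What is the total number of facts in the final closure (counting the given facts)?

Round 1 fires (4), (5), (7), giving a31, a19, a34.
Round 2 fires (1), giving a24.
Round 3 fires (2), giving a16.
Closure: {a1, a12, a15, a16, a17, a19, a23, a24, a31, a32, a33, a34, a5} — 13 facts.

13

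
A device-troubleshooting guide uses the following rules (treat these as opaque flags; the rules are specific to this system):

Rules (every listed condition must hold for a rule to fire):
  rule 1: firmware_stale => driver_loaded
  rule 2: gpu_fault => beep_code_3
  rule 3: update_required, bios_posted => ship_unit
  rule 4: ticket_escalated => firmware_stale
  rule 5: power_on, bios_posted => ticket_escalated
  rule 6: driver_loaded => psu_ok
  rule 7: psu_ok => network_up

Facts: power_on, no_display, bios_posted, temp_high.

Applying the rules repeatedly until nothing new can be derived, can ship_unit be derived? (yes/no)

no

Round 1: rule 5 [power_on, bios_posted => ticket_escalated]. Adds ticket_escalated.
Round 2: rule 4 [ticket_escalated => firmware_stale]. Adds firmware_stale.
Round 3: rule 1 [firmware_stale => driver_loaded]. Adds driver_loaded.
Round 4: rule 6 [driver_loaded => psu_ok]. Adds psu_ok.
Round 5: rule 7 [psu_ok => network_up]. Adds network_up.
Fixed point reached. ship_unit is concluded only by rule 3; rule 3 needs update_required (never derived).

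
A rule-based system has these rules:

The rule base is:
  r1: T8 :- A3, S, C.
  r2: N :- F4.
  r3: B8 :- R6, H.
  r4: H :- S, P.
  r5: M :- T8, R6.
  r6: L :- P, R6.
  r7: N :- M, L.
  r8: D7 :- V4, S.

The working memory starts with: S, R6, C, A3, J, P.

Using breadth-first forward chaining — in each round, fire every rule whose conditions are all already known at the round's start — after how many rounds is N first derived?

Round 1: r1 [T8 :- A3, S, C.]; r4 [H :- S, P.]; r6 [L :- P, R6.]. Adds T8, H, L.
Round 2: r3 [B8 :- R6, H.]; r5 [M :- T8, R6.]. Adds B8, M.
Round 3: r7 [N :- M, L.]. Adds N.
N first appears in round 3.

3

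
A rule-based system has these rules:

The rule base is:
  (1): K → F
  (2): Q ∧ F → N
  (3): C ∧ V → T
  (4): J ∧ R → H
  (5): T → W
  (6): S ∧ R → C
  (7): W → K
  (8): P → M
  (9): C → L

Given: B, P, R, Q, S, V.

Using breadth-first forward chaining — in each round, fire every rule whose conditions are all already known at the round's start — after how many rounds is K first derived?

4

Round 1: (6) [S ∧ R → C]; (8) [P → M]. New: C, M.
Round 2: (3) [C ∧ V → T]; (9) [C → L]. New: T, L.
Round 3: (5) [T → W]. New: W.
Round 4: (7) [W → K]. New: K.
K first appears in round 4.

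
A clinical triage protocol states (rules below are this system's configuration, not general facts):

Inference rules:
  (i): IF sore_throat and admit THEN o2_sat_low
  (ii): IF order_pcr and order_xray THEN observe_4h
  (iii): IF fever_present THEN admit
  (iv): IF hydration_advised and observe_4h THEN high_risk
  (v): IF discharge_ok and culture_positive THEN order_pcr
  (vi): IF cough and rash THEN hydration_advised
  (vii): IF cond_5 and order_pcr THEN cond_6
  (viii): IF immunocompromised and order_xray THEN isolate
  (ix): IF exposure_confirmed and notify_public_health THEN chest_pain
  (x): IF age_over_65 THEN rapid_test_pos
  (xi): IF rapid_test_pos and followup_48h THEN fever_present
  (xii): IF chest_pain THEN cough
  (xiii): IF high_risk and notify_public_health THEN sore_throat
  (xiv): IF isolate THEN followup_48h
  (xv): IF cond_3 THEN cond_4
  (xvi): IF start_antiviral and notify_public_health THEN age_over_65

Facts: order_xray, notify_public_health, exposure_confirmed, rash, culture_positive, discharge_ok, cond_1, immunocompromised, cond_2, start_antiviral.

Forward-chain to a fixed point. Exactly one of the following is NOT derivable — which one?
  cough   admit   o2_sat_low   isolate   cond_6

[1] (v) [IF discharge_ok and culture_positive THEN order_pcr]; (viii) [IF immunocompromised and order_xray THEN isolate]; (ix) [IF exposure_confirmed and notify_public_health THEN chest_pain]; (xvi) [IF start_antiviral and notify_public_health THEN age_over_65]. ⇒ new: order_pcr, isolate, chest_pain, age_over_65.
[2] (ii) [IF order_pcr and order_xray THEN observe_4h]; (x) [IF age_over_65 THEN rapid_test_pos]; (xii) [IF chest_pain THEN cough]; (xiv) [IF isolate THEN followup_48h]. ⇒ new: observe_4h, rapid_test_pos, cough, followup_48h.
[3] (vi) [IF cough and rash THEN hydration_advised]; (xi) [IF rapid_test_pos and followup_48h THEN fever_present]. ⇒ new: hydration_advised, fever_present.
[4] (iii) [IF fever_present THEN admit]; (iv) [IF hydration_advised and observe_4h THEN high_risk]. ⇒ new: admit, high_risk.
[5] (xiii) [IF high_risk and notify_public_health THEN sore_throat]. ⇒ new: sore_throat.
[6] (i) [IF sore_throat and admit THEN o2_sat_low]. ⇒ new: o2_sat_low.
Derived: o2_sat_low (round 6), admit (round 4), isolate (round 1), cough (round 2). cond_6 never appears in any round.

cond_6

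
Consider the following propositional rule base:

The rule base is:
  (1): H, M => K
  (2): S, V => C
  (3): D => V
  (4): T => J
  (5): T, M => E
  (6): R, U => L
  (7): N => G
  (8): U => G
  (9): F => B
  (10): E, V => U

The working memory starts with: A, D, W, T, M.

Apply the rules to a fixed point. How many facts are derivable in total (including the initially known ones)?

[1] (3) [D => V]; (4) [T => J]; (5) [T, M => E]. ⇒ new: V, J, E.
[2] (10) [E, V => U]. ⇒ new: U.
[3] (8) [U => G]. ⇒ new: G.
Closure: {A, D, E, G, J, M, T, U, V, W} — 10 facts.

10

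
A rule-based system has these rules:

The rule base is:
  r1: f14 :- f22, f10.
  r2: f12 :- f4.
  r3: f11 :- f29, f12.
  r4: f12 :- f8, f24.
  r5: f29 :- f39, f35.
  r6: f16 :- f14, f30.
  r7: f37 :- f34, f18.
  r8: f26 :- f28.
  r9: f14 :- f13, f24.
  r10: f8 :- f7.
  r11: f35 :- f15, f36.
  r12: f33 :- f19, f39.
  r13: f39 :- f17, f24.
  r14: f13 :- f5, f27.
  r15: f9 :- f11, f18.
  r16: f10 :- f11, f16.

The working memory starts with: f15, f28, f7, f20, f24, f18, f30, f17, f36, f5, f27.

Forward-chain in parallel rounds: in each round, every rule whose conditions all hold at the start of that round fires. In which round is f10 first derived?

4

Round 1: r8 [f26 :- f28.]; r10 [f8 :- f7.]; r11 [f35 :- f15, f36.]; r13 [f39 :- f17, f24.]; r14 [f13 :- f5, f27.]. Adds f26, f8, f35, f39, f13.
Round 2: r4 [f12 :- f8, f24.]; r5 [f29 :- f39, f35.]; r9 [f14 :- f13, f24.]. Adds f12, f29, f14.
Round 3: r3 [f11 :- f29, f12.]; r6 [f16 :- f14, f30.]. Adds f11, f16.
Round 4: r15 [f9 :- f11, f18.]; r16 [f10 :- f11, f16.]. Adds f9, f10.
f10 first appears in round 4.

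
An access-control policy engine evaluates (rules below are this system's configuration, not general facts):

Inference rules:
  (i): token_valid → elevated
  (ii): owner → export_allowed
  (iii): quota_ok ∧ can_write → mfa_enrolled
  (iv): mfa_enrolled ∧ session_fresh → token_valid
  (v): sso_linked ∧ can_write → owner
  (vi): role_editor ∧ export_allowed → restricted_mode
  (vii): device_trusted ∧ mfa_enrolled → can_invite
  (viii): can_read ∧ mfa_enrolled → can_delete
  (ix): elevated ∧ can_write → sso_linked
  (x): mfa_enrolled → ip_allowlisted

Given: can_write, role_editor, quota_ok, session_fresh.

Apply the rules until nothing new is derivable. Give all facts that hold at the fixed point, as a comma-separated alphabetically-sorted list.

can_write, elevated, export_allowed, ip_allowlisted, mfa_enrolled, owner, quota_ok, restricted_mode, role_editor, session_fresh, sso_linked, token_valid

Round 1: (iii) [quota_ok ∧ can_write → mfa_enrolled]. Adds mfa_enrolled.
Round 2: (iv) [mfa_enrolled ∧ session_fresh → token_valid]; (x) [mfa_enrolled → ip_allowlisted]. Adds token_valid, ip_allowlisted.
Round 3: (i) [token_valid → elevated]. Adds elevated.
Round 4: (ix) [elevated ∧ can_write → sso_linked]. Adds sso_linked.
Round 5: (v) [sso_linked ∧ can_write → owner]. Adds owner.
Round 6: (ii) [owner → export_allowed]. Adds export_allowed.
Round 7: (vi) [role_editor ∧ export_allowed → restricted_mode]. Adds restricted_mode.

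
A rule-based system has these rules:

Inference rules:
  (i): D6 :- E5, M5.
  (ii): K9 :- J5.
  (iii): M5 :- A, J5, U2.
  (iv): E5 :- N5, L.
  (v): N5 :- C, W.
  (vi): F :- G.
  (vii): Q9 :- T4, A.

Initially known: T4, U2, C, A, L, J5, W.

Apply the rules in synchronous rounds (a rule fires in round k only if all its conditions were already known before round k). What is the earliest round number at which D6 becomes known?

3

Round 1: (ii) [K9 :- J5.]; (iii) [M5 :- A, J5, U2.]; (v) [N5 :- C, W.]; (vii) [Q9 :- T4, A.]. Adds K9, M5, N5, Q9.
Round 2: (iv) [E5 :- N5, L.]. Adds E5.
Round 3: (i) [D6 :- E5, M5.]. Adds D6.
D6 first appears in round 3.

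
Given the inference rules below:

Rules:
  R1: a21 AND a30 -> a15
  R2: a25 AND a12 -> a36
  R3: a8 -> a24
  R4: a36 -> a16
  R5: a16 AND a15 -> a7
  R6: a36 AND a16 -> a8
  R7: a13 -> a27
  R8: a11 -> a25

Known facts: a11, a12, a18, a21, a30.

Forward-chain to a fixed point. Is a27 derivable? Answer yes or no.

[1] R1 [a21 AND a30 -> a15]; R8 [a11 -> a25]. ⇒ new: a15, a25.
[2] R2 [a25 AND a12 -> a36]. ⇒ new: a36.
[3] R4 [a36 -> a16]. ⇒ new: a16.
[4] R5 [a16 AND a15 -> a7]; R6 [a36 AND a16 -> a8]. ⇒ new: a7, a8.
[5] R3 [a8 -> a24]. ⇒ new: a24.
Fixed point reached. a27 is concluded only by R7; R7 needs a13 (never derived).

no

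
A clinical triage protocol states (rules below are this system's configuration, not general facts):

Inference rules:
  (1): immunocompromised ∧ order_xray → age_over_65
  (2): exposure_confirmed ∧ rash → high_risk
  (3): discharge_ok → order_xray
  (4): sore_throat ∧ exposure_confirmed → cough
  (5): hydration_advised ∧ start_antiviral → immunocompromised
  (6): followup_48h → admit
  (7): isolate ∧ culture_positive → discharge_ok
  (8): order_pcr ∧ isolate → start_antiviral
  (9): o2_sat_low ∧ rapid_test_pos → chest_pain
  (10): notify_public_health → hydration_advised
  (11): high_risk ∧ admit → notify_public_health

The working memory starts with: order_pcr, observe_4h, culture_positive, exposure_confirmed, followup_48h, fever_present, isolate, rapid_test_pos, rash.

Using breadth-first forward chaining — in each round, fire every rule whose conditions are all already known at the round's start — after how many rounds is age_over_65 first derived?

5

Round 1 — (2), (6), (7), (8), derive high_risk, admit, discharge_ok, start_antiviral.
Round 2 — (3), (11), derive order_xray, notify_public_health.
Round 3 — (10), derive hydration_advised.
Round 4 — (5), derive immunocompromised.
Round 5 — (1), derive age_over_65.
age_over_65 first appears in round 5.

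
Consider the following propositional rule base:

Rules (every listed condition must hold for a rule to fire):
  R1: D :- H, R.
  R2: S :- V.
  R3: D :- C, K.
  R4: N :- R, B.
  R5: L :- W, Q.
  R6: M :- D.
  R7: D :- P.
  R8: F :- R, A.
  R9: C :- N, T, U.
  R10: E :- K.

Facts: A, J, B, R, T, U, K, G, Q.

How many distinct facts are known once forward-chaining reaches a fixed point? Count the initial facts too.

15

Round 1: R4 [N :- R, B.]; R8 [F :- R, A.]; R10 [E :- K.]. New: N, F, E.
Round 2: R9 [C :- N, T, U.]. New: C.
Round 3: R3 [D :- C, K.]. New: D.
Round 4: R6 [M :- D.]. New: M.
Closure: {A, B, C, D, E, F, G, J, K, M, N, Q, R, T, U} — 15 facts.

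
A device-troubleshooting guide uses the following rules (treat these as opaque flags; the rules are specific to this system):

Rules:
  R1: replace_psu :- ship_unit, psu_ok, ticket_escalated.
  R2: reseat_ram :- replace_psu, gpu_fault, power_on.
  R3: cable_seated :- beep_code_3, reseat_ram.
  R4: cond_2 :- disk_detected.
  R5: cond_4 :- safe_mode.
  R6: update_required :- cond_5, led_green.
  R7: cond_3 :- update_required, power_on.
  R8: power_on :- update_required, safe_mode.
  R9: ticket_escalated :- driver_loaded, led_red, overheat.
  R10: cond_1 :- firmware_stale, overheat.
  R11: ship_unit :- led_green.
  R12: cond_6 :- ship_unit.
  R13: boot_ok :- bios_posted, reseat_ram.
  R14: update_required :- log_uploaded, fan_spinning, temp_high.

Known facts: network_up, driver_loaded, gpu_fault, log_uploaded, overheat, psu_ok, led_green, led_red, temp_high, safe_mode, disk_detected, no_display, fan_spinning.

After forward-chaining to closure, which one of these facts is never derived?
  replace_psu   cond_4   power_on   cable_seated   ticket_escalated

Round 1 — R4, R5, R9, R11, R14, derive cond_2, cond_4, ticket_escalated, ship_unit, update_required.
Round 2 — R1, R8, R12, derive replace_psu, power_on, cond_6.
Round 3 — R2, R7, derive reseat_ram, cond_3.
Derived: replace_psu (round 2), cond_4 (round 1), ticket_escalated (round 1), power_on (round 2). cable_seated never appears in any round.

cable_seated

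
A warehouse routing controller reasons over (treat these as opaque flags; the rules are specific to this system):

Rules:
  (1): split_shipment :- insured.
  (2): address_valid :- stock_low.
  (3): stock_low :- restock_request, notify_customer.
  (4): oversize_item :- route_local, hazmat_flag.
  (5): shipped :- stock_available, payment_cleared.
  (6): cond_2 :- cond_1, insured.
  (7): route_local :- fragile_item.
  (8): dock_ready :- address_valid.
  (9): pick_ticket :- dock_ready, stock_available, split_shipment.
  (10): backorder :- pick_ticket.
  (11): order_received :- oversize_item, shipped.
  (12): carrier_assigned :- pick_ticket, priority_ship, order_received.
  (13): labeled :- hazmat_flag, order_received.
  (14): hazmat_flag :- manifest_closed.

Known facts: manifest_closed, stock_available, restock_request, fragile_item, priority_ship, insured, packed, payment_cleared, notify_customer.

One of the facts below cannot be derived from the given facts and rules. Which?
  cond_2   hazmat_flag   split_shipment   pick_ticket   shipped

cond_2

Round 1 fires (1), (3), (5), (7), (14), giving split_shipment, stock_low, shipped, route_local, hazmat_flag.
Round 2 fires (2), (4), giving address_valid, oversize_item.
Round 3 fires (8), (11), giving dock_ready, order_received.
Round 4 fires (9), (13), giving pick_ticket, labeled.
Round 5 fires (10), (12), giving backorder, carrier_assigned.
Derived: split_shipment (round 1), shipped (round 1), hazmat_flag (round 1), pick_ticket (round 4). cond_2 never appears in any round.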